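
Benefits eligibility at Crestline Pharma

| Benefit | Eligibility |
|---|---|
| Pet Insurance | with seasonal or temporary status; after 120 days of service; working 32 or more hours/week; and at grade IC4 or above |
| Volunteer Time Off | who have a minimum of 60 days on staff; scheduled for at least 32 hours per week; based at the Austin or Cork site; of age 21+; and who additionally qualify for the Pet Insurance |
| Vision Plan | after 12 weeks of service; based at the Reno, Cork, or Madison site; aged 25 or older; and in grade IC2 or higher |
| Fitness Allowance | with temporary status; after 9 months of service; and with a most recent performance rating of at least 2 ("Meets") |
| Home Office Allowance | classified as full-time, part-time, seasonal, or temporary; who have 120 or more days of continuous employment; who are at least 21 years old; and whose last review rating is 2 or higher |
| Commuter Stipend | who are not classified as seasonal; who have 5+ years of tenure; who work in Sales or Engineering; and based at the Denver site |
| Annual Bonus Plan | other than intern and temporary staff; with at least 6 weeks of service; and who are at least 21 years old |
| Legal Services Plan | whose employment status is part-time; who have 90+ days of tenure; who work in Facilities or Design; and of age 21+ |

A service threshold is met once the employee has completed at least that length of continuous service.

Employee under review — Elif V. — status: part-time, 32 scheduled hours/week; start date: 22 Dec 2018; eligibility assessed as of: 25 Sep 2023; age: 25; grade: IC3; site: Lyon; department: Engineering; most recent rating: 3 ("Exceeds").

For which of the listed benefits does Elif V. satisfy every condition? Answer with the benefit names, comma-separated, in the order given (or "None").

Service from 22 Dec 2018 to 25 Sep 2023: 1738 days.
Pet Insurance — status part-time ✗ (requires seasonal or temporary) → not eligible.
Volunteer Time Off — service 1738 days ≥ 60 days ✓; 32 hrs/wk ≥ 32 ✓; site Lyon ✗ (not Austin or Cork) → not eligible.
Vision Plan — service 1738 days ≥ 12 weeks (≈84 days) ✓; site Lyon ✗ (not Reno, Cork, or Madison) → not eligible.
Fitness Allowance — status part-time ✗ (requires temporary) → not eligible.
Home Office Allowance — status part-time ✓; service 1738 days ≥ 120 days ✓; age 25 ≥ 21 ✓; rating 3 ≥ 2 ✓ → eligible.
Commuter Stipend — status part-time ✓ (not excluded); service 1738 days < 5 years (≈1825 days) ✗ → not eligible.
Annual Bonus Plan — status part-time ✓ (not excluded); service 1738 days ≥ 6 weeks (≈42 days) ✓; age 25 ≥ 21 ✓ → eligible.
Legal Services Plan — status part-time ✓; service 1738 days ≥ 90 days ✓; dept Engineering ✗ → not eligible.

Home Office Allowance, Annual Bonus Plan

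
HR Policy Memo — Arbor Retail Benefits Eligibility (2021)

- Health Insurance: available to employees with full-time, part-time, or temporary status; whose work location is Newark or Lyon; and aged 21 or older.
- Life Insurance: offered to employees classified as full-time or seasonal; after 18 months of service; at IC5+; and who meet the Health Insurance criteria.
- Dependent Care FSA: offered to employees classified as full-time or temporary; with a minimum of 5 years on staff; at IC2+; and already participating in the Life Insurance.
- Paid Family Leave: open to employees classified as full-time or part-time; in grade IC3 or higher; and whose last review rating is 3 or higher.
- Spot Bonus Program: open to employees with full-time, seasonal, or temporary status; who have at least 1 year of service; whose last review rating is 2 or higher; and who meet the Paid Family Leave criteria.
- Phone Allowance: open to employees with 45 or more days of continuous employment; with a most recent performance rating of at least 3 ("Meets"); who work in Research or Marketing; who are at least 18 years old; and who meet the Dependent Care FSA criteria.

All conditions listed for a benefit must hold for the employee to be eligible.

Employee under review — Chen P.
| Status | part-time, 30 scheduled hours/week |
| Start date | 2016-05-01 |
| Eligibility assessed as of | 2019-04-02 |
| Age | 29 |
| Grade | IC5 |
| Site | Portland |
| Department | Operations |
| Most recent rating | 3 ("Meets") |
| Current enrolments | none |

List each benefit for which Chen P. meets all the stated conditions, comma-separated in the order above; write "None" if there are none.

Paid Family Leave

Service from 2016-05-01 to 2019-04-02: 1066 days.
Health Insurance — status part-time ✓; site Portland ✗ (not Newark or Lyon) → not eligible.
Life Insurance — status part-time ✗ (requires full-time or seasonal) → not eligible.
Dependent Care FSA — status part-time ✗ (requires full-time or temporary) → not eligible.
Paid Family Leave — status part-time ✓; grade IC5 ≥ IC3 ✓; rating 3 ≥ 3 ✓ → eligible.
Spot Bonus Program — status part-time ✗ (requires full-time, seasonal, or temporary) → not eligible.
Phone Allowance — service 1066 days ≥ 45 days ✓; rating 3 ≥ 3 ✓; dept Operations ✗ → not eligible.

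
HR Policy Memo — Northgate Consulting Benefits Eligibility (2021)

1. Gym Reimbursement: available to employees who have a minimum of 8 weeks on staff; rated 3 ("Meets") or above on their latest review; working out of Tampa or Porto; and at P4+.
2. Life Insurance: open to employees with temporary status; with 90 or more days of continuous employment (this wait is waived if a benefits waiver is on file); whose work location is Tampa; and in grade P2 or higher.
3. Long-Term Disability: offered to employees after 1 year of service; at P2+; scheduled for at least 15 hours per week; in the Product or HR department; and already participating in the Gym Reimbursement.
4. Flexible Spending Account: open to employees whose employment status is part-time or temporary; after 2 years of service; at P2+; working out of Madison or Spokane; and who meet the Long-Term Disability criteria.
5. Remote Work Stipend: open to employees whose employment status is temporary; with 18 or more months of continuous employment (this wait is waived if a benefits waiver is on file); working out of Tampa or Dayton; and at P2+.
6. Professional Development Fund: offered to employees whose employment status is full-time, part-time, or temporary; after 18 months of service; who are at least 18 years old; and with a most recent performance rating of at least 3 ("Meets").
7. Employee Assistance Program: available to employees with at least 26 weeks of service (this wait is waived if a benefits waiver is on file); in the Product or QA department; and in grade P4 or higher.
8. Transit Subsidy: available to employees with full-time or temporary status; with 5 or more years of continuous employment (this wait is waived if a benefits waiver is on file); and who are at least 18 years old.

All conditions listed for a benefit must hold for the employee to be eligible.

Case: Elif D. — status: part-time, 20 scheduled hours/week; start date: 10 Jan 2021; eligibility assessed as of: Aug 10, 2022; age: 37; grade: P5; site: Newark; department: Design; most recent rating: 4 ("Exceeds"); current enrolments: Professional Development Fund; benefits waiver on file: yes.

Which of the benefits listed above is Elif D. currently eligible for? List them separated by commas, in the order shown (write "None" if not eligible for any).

Service from 10 Jan 2021 to Aug 10, 2022: 577 days.
Gym Reimbursement — service 577 days ≥ 8 weeks (≈56 days) ✓; rating 4 ≥ 3 ✓; site Newark ✗ (not Tampa or Porto) → not eligible.
Life Insurance — status part-time ✗ (requires temporary) → not eligible.
Long-Term Disability — service 577 days ≥ 1 year (≈365 days) ✓; grade P5 ≥ P2 ✓; 20 hrs/wk ≥ 15 ✓; dept Design ✗ → not eligible.
Flexible Spending Account — status part-time ✓; service 577 days < 2 years (≈730 days) ✗ → not eligible.
Remote Work Stipend — status part-time ✗ (requires temporary) → not eligible.
Professional Development Fund — status part-time ✓; service 577 days ≥ 18 months (≈540 days) ✓; age 37 ≥ 18 ✓; rating 4 ≥ 3 ✓ → eligible.
Employee Assistance Program — benefits waiver on file ✓; dept Design ✗ → not eligible.
Transit Subsidy — status part-time ✗ (requires full-time or temporary) → not eligible.

Professional Development Fund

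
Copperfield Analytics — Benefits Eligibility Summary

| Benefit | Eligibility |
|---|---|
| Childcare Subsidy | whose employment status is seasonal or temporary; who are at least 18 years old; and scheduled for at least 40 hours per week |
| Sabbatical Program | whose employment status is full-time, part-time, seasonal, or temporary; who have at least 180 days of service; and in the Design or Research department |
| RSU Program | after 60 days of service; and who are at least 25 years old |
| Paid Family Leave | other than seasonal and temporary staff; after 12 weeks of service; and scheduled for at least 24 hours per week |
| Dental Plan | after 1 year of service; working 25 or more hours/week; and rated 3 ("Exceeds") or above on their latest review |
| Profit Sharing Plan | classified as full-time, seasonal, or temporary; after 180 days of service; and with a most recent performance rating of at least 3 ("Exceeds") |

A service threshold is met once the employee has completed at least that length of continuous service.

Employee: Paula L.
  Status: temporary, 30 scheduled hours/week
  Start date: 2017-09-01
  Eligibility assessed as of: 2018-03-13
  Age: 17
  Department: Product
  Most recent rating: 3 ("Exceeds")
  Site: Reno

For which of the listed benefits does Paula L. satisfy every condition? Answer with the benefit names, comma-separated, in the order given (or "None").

Service from 2017-09-01 to 2018-03-13: 193 days.
Childcare Subsidy — status temporary ✓; age 17 < 18 ✗ → not eligible.
Sabbatical Program — status temporary ✓; service 193 days ≥ 180 days ✓; dept Product ✗ → not eligible.
RSU Program — service 193 days ≥ 60 days ✓; age 17 < 25 ✗ → not eligible.
Paid Family Leave — status temporary ✗ (excluded) → not eligible.
Dental Plan — service 193 days < 1 year (≈365 days) ✗ → not eligible.
Profit Sharing Plan — status temporary ✓; service 193 days ≥ 180 days ✓; rating 3 ≥ 3 ✓ → eligible.

Profit Sharing Plan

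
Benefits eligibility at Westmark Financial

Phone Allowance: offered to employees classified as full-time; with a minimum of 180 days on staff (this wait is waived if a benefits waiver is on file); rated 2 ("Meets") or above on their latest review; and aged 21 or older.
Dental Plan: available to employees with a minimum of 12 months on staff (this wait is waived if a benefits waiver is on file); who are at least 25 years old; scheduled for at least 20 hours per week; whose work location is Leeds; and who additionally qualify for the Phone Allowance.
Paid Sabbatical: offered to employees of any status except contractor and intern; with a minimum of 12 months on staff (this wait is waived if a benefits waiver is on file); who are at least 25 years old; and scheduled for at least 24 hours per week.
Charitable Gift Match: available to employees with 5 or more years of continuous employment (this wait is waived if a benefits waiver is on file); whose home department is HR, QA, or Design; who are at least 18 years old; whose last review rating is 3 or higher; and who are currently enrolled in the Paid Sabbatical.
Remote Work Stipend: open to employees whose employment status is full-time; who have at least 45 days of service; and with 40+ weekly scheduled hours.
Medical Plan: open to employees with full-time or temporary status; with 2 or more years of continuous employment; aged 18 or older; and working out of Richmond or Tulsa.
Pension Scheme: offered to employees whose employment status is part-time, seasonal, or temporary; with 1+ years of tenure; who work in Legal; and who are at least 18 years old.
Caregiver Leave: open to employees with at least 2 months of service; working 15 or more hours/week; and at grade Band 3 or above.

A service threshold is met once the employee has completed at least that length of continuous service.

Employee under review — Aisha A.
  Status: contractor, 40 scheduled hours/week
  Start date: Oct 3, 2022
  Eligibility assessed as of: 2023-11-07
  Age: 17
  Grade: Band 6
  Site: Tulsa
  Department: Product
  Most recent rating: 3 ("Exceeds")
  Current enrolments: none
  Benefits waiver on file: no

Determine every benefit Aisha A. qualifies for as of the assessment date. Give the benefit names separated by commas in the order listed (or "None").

Caregiver Leave

Service from Oct 3, 2022 to 2023-11-07: 400 days.
Phone Allowance — status contractor ✗ (requires full-time) → not eligible.
Dental Plan — no waiver, service 400 days ≥ 12 months (≈360 days) ✓; age 17 < 25 ✗ → not eligible.
Paid Sabbatical — status contractor ✗ (excluded) → not eligible.
Charitable Gift Match — no waiver, service 400 days < 5 years (≈1825 days) ✗ → not eligible.
Remote Work Stipend — status contractor ✗ (requires full-time) → not eligible.
Medical Plan — status contractor ✗ (requires full-time or temporary) → not eligible.
Pension Scheme — status contractor ✗ (requires part-time, seasonal, or temporary) → not eligible.
Caregiver Leave — service 400 days ≥ 2 months (≈60 days) ✓; 40 hrs/wk ≥ 15 ✓; grade Band 6 ≥ Band 3 ✓ → eligible.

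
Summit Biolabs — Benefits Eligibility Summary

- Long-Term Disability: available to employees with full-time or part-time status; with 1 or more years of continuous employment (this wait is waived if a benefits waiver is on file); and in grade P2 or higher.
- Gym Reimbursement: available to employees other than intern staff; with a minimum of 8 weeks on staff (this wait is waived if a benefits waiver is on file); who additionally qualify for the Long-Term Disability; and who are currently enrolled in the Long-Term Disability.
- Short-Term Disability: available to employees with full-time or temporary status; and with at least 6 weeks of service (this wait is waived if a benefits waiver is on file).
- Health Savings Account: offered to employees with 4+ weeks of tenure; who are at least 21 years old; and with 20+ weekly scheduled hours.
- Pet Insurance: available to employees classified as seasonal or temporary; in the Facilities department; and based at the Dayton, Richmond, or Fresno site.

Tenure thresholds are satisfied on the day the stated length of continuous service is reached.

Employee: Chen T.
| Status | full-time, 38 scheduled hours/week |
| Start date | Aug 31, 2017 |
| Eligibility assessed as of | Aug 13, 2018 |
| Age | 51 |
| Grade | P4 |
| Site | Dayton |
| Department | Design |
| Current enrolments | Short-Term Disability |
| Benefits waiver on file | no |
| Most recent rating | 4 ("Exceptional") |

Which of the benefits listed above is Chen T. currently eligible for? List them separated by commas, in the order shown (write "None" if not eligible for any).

Short-Term Disability, Health Savings Account

Service from Aug 31, 2017 to Aug 13, 2018: 347 days.
Long-Term Disability — status full-time ✓; no waiver, service 347 days < 1 year (≈365 days) ✗ → not eligible.
Gym Reimbursement — status full-time ✓ (not excluded); no waiver, service 347 days ≥ 8 weeks (≈56 days) ✓; not eligible for Long-Term Disability ✗ → not eligible.
Short-Term Disability — status full-time ✓; no waiver, service 347 days ≥ 6 weeks (≈42 days) ✓ → eligible.
Health Savings Account — service 347 days ≥ 4 weeks (≈28 days) ✓; age 51 ≥ 21 ✓; 38 hrs/wk ≥ 20 ✓ → eligible.
Pet Insurance — status full-time ✗ (requires seasonal or temporary) → not eligible.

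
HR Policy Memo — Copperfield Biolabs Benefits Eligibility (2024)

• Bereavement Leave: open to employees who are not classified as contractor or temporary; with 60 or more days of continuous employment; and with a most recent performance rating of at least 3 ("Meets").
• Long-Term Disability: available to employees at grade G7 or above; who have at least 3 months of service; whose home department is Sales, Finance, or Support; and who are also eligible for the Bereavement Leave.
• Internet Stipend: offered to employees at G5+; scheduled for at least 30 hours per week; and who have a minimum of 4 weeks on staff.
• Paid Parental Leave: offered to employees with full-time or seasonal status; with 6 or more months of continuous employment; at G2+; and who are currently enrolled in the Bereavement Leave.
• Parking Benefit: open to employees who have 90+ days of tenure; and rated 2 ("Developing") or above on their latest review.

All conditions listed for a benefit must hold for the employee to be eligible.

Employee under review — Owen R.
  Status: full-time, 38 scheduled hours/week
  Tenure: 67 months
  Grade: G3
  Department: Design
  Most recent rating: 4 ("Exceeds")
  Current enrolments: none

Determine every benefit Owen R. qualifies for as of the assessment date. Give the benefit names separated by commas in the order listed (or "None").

Bereavement Leave — status full-time ✓ (not excluded); service 67 months ≥ 60 days ✓; rating 4 ≥ 3 ✓ → eligible.
Long-Term Disability — grade G3 < G7 ✗ → not eligible.
Internet Stipend — grade G3 < G5 ✗ → not eligible.
Paid Parental Leave — status full-time ✓; service 67 months ≥ 6 months ✓; grade G3 ≥ G2 ✓; not enrolled in Bereavement Leave ✗ → not eligible.
Parking Benefit — service 67 months ≥ 90 days ✓; rating 4 ≥ 2 ✓ → eligible.

Bereavement Leave, Parking Benefit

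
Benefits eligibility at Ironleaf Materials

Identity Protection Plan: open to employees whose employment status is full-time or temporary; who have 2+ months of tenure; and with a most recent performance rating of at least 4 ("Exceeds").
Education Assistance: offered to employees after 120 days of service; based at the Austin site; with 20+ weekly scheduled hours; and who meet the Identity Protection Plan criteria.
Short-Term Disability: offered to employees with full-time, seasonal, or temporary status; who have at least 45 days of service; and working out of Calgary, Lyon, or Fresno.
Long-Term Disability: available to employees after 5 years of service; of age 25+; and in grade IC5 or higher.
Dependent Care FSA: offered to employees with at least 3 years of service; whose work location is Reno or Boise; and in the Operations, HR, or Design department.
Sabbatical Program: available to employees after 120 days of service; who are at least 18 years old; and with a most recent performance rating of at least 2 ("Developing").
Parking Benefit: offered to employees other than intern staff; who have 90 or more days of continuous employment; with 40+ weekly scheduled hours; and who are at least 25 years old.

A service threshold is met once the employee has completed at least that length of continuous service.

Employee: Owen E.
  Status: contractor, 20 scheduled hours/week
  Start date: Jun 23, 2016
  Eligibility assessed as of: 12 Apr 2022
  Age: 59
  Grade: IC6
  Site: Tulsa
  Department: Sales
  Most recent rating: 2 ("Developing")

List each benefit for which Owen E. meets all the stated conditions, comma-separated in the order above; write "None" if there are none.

Long-Term Disability, Sabbatical Program

Service from Jun 23, 2016 to 12 Apr 2022: 2119 days.
Identity Protection Plan — status contractor ✗ (requires full-time or temporary) → not eligible.
Education Assistance — service 2119 days ≥ 120 days ✓; site Tulsa ✗ (not Austin) → not eligible.
Short-Term Disability — status contractor ✗ (requires full-time, seasonal, or temporary) → not eligible.
Long-Term Disability — service 2119 days ≥ 5 years (≈1825 days) ✓; age 59 ≥ 25 ✓; grade IC6 ≥ IC5 ✓ → eligible.
Dependent Care FSA — service 2119 days ≥ 3 years (≈1095 days) ✓; site Tulsa ✗ (not Reno or Boise) → not eligible.
Sabbatical Program — service 2119 days ≥ 120 days ✓; age 59 ≥ 18 ✓; rating 2 ≥ 2 ✓ → eligible.
Parking Benefit — status contractor ✓ (not excluded); service 2119 days ≥ 90 days ✓; 20 hrs/wk < 40 ✗ → not eligible.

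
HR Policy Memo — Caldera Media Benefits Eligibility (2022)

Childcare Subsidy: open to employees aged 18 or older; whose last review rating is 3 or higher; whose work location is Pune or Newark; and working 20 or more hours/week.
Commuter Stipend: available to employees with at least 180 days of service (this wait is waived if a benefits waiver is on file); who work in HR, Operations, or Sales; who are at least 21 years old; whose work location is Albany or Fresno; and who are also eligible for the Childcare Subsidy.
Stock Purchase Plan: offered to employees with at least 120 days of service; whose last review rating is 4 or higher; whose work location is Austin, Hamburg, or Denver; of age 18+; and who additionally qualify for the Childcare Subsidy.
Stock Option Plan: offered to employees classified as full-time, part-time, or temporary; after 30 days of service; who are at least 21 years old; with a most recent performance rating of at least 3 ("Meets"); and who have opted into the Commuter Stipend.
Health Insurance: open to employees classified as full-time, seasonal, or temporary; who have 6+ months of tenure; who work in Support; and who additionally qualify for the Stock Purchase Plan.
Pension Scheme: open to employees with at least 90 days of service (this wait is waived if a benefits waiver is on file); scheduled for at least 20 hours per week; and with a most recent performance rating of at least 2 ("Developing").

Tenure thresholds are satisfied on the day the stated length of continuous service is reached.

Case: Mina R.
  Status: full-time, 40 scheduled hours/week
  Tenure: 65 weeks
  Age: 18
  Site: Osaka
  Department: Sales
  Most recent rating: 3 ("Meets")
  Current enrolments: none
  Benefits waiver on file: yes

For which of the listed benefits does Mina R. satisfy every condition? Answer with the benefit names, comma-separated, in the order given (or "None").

Childcare Subsidy — age 18 ≥ 18 ✓; rating 3 ≥ 3 ✓; site Osaka ✗ (not Pune or Newark) → not eligible.
Commuter Stipend — benefits waiver on file ✓; dept Sales ✓; age 18 < 21 ✗ → not eligible.
Stock Purchase Plan — service 65 weeks ≥ 120 days ✓; rating 3 < 4 ✗ → not eligible.
Stock Option Plan — status full-time ✓; service 65 weeks ≥ 30 days ✓; age 18 < 21 ✗ → not eligible.
Health Insurance — status full-time ✓; service 65 weeks ≥ 6 months (≈180 days) ✓; dept Sales ✗ → not eligible.
Pension Scheme — benefits waiver on file ✓; 40 hrs/wk ≥ 20 ✓; rating 3 ≥ 2 ✓ → eligible.

Pension Scheme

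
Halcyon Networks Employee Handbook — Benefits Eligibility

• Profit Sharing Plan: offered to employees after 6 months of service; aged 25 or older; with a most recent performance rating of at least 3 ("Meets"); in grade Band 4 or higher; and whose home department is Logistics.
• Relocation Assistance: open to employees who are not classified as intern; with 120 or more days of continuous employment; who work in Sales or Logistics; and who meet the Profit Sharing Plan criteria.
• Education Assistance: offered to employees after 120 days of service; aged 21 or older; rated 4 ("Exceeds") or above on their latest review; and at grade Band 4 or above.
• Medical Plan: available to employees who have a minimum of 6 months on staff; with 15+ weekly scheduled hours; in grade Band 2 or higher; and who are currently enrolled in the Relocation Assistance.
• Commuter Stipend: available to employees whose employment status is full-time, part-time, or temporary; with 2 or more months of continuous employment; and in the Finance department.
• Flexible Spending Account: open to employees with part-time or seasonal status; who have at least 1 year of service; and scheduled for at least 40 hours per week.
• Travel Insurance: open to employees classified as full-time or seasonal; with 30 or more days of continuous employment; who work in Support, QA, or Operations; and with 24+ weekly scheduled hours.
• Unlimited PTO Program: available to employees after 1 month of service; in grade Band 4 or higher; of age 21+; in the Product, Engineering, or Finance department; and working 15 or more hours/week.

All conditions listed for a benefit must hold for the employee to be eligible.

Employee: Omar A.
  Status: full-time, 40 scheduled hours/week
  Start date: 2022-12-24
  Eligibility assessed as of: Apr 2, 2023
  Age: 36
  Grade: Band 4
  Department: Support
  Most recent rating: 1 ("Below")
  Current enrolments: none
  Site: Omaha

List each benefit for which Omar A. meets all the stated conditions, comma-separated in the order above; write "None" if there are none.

Travel Insurance

Service from 2022-12-24 to Apr 2, 2023: 99 days.
Profit Sharing Plan — service 99 days < 6 months (≈180 days) ✗ → not eligible.
Relocation Assistance — status full-time ✓ (not excluded); service 99 days < 120 days ✗ → not eligible.
Education Assistance — service 99 days < 120 days ✗ → not eligible.
Medical Plan — service 99 days < 6 months (≈180 days) ✗ → not eligible.
Commuter Stipend — status full-time ✓; service 99 days ≥ 2 months (≈60 days) ✓; dept Support ✗ → not eligible.
Flexible Spending Account — status full-time ✗ (requires part-time or seasonal) → not eligible.
Travel Insurance — status full-time ✓; service 99 days ≥ 30 days ✓; dept Support ✓; 40 hrs/wk ≥ 24 ✓ → eligible.
Unlimited PTO Program — service 99 days ≥ 1 month (≈30 days) ✓; grade Band 4 ≥ Band 4 ✓; age 36 ≥ 21 ✓; dept Support ✗ → not eligible.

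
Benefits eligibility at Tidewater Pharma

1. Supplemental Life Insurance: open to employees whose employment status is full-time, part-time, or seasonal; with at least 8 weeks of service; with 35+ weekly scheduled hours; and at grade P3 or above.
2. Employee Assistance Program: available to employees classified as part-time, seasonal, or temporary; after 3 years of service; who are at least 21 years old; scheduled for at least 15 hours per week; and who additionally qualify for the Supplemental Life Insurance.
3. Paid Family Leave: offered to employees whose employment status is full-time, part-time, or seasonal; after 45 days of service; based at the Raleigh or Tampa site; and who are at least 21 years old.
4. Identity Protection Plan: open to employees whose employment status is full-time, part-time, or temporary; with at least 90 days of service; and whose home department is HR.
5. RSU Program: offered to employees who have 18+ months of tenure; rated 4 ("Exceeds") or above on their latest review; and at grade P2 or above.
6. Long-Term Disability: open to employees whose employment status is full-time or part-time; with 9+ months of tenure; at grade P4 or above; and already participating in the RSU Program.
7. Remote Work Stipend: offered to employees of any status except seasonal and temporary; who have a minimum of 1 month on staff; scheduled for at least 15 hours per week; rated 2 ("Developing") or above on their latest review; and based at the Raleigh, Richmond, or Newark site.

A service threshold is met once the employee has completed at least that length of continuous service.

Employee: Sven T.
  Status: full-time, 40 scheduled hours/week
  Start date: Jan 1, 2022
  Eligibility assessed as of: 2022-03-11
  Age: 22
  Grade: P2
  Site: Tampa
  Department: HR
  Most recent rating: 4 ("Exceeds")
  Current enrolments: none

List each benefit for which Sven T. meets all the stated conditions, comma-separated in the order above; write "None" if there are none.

Paid Family Leave

Service from Jan 1, 2022 to 2022-03-11: 69 days.
Supplemental Life Insurance — status full-time ✓; service 69 days ≥ 8 weeks (≈56 days) ✓; 40 hrs/wk ≥ 35 ✓; grade P2 < P3 ✗ → not eligible.
Employee Assistance Program — status full-time ✗ (requires part-time, seasonal, or temporary) → not eligible.
Paid Family Leave — status full-time ✓; service 69 days ≥ 45 days ✓; site Tampa ✓; age 22 ≥ 21 ✓ → eligible.
Identity Protection Plan — status full-time ✓; service 69 days < 90 days ✗ → not eligible.
RSU Program — service 69 days < 18 months (≈540 days) ✗ → not eligible.
Long-Term Disability — status full-time ✓; service 69 days < 9 months (≈270 days) ✗ → not eligible.
Remote Work Stipend — status full-time ✓ (not excluded); service 69 days ≥ 1 month (≈30 days) ✓; 40 hrs/wk ≥ 15 ✓; rating 4 ≥ 2 ✓; site Tampa ✗ (not Raleigh, Richmond, or Newark) → not eligible.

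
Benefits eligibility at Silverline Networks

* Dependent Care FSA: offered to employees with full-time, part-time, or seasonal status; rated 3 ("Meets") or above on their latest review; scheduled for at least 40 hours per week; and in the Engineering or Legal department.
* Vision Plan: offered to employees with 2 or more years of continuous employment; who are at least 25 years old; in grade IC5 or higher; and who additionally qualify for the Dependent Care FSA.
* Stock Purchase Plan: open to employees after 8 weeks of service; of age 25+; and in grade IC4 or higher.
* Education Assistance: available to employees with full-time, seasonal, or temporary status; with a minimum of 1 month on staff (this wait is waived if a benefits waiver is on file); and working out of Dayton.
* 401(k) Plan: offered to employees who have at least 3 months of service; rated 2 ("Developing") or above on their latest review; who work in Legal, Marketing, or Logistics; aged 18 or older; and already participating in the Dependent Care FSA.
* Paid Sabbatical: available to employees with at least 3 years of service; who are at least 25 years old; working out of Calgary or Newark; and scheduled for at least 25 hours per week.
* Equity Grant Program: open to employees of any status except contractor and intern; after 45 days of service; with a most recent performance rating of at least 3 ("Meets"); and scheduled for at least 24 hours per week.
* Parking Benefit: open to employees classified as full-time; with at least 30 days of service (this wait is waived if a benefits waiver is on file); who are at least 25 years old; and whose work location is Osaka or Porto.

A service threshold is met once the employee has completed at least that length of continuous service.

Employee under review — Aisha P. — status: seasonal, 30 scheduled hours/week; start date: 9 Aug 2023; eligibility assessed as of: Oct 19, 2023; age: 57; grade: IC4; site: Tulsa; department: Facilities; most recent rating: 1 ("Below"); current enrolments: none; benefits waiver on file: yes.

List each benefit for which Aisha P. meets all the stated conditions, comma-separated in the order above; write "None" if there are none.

Stock Purchase Plan

Service from 9 Aug 2023 to Oct 19, 2023: 71 days.
Dependent Care FSA — status seasonal ✓; rating 1 < 3 ✗ → not eligible.
Vision Plan — service 71 days < 2 years (≈730 days) ✗ → not eligible.
Stock Purchase Plan — service 71 days ≥ 8 weeks (≈56 days) ✓; age 57 ≥ 25 ✓; grade IC4 ≥ IC4 ✓ → eligible.
Education Assistance — status seasonal ✓; benefits waiver on file ✓; site Tulsa ✗ (not Dayton) → not eligible.
401(k) Plan — service 71 days < 3 months (≈90 days) ✗ → not eligible.
Paid Sabbatical — service 71 days < 3 years (≈1095 days) ✗ → not eligible.
Equity Grant Program — status seasonal ✓ (not excluded); service 71 days ≥ 45 days ✓; rating 1 < 3 ✗ → not eligible.
Parking Benefit — status seasonal ✗ (requires full-time) → not eligible.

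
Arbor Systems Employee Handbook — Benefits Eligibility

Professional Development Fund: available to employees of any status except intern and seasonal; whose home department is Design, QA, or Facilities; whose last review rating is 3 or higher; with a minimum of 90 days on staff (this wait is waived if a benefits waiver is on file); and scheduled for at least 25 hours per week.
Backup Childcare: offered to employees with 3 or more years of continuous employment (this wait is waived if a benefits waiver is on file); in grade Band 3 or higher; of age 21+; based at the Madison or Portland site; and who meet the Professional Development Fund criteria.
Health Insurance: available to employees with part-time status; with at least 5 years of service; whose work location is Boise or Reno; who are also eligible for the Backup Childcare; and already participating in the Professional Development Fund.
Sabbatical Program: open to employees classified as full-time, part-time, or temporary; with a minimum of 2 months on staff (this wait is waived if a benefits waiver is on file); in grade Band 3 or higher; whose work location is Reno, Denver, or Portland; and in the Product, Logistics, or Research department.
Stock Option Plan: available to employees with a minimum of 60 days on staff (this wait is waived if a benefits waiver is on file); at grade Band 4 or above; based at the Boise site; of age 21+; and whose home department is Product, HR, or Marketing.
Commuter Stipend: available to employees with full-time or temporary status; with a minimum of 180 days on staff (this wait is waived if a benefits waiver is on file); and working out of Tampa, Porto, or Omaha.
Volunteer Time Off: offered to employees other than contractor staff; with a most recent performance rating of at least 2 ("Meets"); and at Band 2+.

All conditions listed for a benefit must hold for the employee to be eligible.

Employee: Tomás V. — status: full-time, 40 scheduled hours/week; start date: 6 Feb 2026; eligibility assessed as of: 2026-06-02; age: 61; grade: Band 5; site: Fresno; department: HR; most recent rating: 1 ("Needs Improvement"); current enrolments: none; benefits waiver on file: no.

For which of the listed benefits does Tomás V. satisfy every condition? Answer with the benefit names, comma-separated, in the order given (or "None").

None

Service from 6 Feb 2026 to 2026-06-02: 116 days.
Professional Development Fund — status full-time ✓ (not excluded); dept HR ✗ → not eligible.
Backup Childcare — no waiver, service 116 days < 3 years (≈1095 days) ✗ → not eligible.
Health Insurance — status full-time ✗ (requires part-time) → not eligible.
Sabbatical Program — status full-time ✓; no waiver, service 116 days ≥ 2 months (≈60 days) ✓; grade Band 5 ≥ Band 3 ✓; site Fresno ✗ (not Reno, Denver, or Portland) → not eligible.
Stock Option Plan — no waiver, service 116 days ≥ 60 days ✓; grade Band 5 ≥ Band 4 ✓; site Fresno ✗ (not Boise) → not eligible.
Commuter Stipend — status full-time ✓; no waiver, service 116 days < 180 days ✗ → not eligible.
Volunteer Time Off — status full-time ✓ (not excluded); rating 1 < 2 ✗ → not eligible.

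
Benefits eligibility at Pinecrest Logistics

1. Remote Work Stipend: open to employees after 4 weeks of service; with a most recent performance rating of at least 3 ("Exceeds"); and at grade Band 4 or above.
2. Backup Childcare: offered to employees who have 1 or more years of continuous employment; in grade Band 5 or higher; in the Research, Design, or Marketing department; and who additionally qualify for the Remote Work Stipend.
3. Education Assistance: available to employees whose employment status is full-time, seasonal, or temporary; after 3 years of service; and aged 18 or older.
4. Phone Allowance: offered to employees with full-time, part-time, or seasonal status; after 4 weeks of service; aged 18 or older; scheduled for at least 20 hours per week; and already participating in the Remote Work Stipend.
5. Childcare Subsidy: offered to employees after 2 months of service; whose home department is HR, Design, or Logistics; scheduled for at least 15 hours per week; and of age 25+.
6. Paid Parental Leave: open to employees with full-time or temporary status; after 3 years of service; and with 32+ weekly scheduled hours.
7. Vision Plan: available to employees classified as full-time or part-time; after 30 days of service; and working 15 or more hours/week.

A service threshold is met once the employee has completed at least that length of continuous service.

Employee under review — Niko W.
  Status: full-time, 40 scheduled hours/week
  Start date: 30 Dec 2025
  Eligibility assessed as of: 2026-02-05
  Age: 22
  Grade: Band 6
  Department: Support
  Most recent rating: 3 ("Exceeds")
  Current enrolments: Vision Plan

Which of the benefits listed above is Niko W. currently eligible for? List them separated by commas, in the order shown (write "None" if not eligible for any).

Service from 30 Dec 2025 to 2026-02-05: 37 days.
Remote Work Stipend — service 37 days ≥ 4 weeks (≈28 days) ✓; rating 3 ≥ 3 ✓; grade Band 6 ≥ Band 4 ✓ → eligible.
Backup Childcare — service 37 days < 1 year (≈365 days) ✗ → not eligible.
Education Assistance — status full-time ✓; service 37 days < 3 years (≈1095 days) ✗ → not eligible.
Phone Allowance — status full-time ✓; service 37 days ≥ 4 weeks (≈28 days) ✓; age 22 ≥ 18 ✓; 40 hrs/wk ≥ 20 ✓; not enrolled in Remote Work Stipend ✗ → not eligible.
Childcare Subsidy — service 37 days < 2 months (≈60 days) ✗ → not eligible.
Paid Parental Leave — status full-time ✓; service 37 days < 3 years (≈1095 days) ✗ → not eligible.
Vision Plan — status full-time ✓; service 37 days ≥ 30 days ✓; 40 hrs/wk ≥ 15 ✓ → eligible.

Remote Work Stipend, Vision Plan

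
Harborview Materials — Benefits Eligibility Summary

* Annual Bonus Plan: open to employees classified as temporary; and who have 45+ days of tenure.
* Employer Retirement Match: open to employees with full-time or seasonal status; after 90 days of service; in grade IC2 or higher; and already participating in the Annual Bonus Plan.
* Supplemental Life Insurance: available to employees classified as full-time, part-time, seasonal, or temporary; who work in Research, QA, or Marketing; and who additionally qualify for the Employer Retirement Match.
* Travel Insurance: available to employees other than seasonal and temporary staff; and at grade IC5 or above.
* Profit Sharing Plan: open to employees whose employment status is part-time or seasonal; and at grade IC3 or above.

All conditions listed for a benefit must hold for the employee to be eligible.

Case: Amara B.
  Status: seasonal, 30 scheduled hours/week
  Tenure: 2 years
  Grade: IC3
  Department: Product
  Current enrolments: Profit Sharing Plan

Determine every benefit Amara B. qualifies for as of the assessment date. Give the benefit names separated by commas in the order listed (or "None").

Profit Sharing Plan

Annual Bonus Plan — status seasonal ✗ (requires temporary) → not eligible.
Employer Retirement Match — status seasonal ✓; service 2 years ≥ 90 days ✓; grade IC3 ≥ IC2 ✓; not enrolled in Annual Bonus Plan ✗ → not eligible.
Supplemental Life Insurance — status seasonal ✓; dept Product ✗ → not eligible.
Travel Insurance — status seasonal ✗ (excluded) → not eligible.
Profit Sharing Plan — status seasonal ✓; grade IC3 ≥ IC3 ✓ → eligible.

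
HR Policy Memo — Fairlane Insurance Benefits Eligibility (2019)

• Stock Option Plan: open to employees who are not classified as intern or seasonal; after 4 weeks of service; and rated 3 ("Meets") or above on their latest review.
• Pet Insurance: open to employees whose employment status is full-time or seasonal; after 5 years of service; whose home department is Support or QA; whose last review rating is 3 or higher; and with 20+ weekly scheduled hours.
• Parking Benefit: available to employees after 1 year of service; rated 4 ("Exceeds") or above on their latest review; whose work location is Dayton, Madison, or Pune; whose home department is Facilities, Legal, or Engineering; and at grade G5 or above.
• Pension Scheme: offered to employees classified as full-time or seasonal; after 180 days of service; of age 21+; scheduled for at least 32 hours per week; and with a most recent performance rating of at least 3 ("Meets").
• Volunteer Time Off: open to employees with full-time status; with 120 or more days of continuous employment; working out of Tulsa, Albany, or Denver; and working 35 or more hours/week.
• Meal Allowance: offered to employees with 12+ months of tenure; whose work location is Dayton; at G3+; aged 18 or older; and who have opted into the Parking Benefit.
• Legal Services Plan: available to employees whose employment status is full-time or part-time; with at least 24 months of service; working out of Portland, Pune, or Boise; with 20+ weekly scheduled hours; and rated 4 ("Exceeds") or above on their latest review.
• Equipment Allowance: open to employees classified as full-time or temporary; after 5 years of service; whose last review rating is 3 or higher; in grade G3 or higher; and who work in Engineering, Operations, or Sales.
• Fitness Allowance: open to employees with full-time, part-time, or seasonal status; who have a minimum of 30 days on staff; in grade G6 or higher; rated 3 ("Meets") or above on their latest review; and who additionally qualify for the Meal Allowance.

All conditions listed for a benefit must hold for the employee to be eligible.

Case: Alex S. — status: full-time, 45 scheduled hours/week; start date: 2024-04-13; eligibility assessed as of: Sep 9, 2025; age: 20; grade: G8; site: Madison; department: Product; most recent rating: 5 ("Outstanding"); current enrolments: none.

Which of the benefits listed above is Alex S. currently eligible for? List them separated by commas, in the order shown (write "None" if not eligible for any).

Stock Option Plan

Service from 2024-04-13 to Sep 9, 2025: 514 days.
Stock Option Plan — status full-time ✓ (not excluded); service 514 days ≥ 4 weeks (≈28 days) ✓; rating 5 ≥ 3 ✓ → eligible.
Pet Insurance — status full-time ✓; service 514 days < 5 years (≈1825 days) ✗ → not eligible.
Parking Benefit — service 514 days ≥ 1 year (≈365 days) ✓; rating 5 ≥ 4 ✓; site Madison ✓; dept Product ✗ → not eligible.
Pension Scheme — status full-time ✓; service 514 days ≥ 180 days ✓; age 20 < 21 ✗ → not eligible.
Volunteer Time Off — status full-time ✓; service 514 days ≥ 120 days ✓; site Madison ✗ (not Tulsa, Albany, or Denver) → not eligible.
Meal Allowance — service 514 days ≥ 12 months (≈360 days) ✓; site Madison ✗ (not Dayton) → not eligible.
Legal Services Plan — status full-time ✓; service 514 days < 24 months (≈720 days) ✗ → not eligible.
Equipment Allowance — status full-time ✓; service 514 days < 5 years (≈1825 days) ✗ → not eligible.
Fitness Allowance — status full-time ✓; service 514 days ≥ 30 days ✓; grade G8 ≥ G6 ✓; rating 5 ≥ 3 ✓; not eligible for Meal Allowance ✗ → not eligible.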